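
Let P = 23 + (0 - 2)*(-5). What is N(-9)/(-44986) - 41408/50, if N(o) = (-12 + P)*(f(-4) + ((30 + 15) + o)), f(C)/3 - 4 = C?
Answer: -465704522/562325 ≈ -828.18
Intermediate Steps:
f(C) = 12 + 3*C
P = 33 (P = 23 - 2*(-5) = 23 + 10 = 33)
N(o) = 945 + 21*o (N(o) = (-12 + 33)*((12 + 3*(-4)) + ((30 + 15) + o)) = 21*((12 - 12) + (45 + o)) = 21*(0 + (45 + o)) = 21*(45 + o) = 945 + 21*o)
N(-9)/(-44986) - 41408/50 = (945 + 21*(-9))/(-44986) - 41408/50 = (945 - 189)*(-1/44986) - 41408*1/50 = 756*(-1/44986) - 20704/25 = -378/22493 - 20704/25 = -465704522/562325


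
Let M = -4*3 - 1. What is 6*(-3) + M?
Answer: -31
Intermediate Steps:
M = -13 (M = -12 - 1 = -13)
6*(-3) + M = 6*(-3) - 13 = -18 - 13 = -31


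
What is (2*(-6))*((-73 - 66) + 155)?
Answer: -192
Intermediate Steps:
(2*(-6))*((-73 - 66) + 155) = -12*(-139 + 155) = -12*16 = -192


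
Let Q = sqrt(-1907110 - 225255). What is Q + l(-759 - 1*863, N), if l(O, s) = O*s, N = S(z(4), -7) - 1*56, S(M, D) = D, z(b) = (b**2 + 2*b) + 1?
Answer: 102186 + I*sqrt(2132365) ≈ 1.0219e+5 + 1460.3*I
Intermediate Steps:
z(b) = 1 + b**2 + 2*b
Q = I*sqrt(2132365) (Q = sqrt(-2132365) = I*sqrt(2132365) ≈ 1460.3*I)
N = -63 (N = -7 - 1*56 = -7 - 56 = -63)
Q + l(-759 - 1*863, N) = I*sqrt(2132365) + (-759 - 1*863)*(-63) = I*sqrt(2132365) + (-759 - 863)*(-63) = I*sqrt(2132365) - 1622*(-63) = I*sqrt(2132365) + 102186 = 102186 + I*sqrt(2132365)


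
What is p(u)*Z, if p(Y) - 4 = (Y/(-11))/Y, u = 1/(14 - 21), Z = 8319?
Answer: 357717/11 ≈ 32520.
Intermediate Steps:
u = -1/7 (u = 1/(-7) = -1/7 ≈ -0.14286)
p(Y) = 43/11 (p(Y) = 4 + (Y/(-11))/Y = 4 + (Y*(-1/11))/Y = 4 + (-Y/11)/Y = 4 - 1/11 = 43/11)
p(u)*Z = (43/11)*8319 = 357717/11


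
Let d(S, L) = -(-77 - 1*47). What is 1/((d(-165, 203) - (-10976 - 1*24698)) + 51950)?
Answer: 1/87748 ≈ 1.1396e-5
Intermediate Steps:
d(S, L) = 124 (d(S, L) = -(-77 - 47) = -1*(-124) = 124)
1/((d(-165, 203) - (-10976 - 1*24698)) + 51950) = 1/((124 - (-10976 - 1*24698)) + 51950) = 1/((124 - (-10976 - 24698)) + 51950) = 1/((124 - 1*(-35674)) + 51950) = 1/((124 + 35674) + 51950) = 1/(35798 + 51950) = 1/87748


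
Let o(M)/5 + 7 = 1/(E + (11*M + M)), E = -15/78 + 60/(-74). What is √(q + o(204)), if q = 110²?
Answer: 5*√2674264547458911/2354011 ≈ 109.84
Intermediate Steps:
q = 12100
E = -965/962 (E = -15*1/78 + 60*(-1/74) = -5/26 - 30/37 = -965/962 ≈ -1.0031)
o(M) = -35 + 5/(-965/962 + 12*M) (o(M) = -35 + 5/(-965/962 + (11*M + M)) = -35 + 5/(-965/962 + 12*M))
√(q + o(204)) = √(12100 + 5*(7717 - 80808*204)/(-965 + 11544*204)) = √(12100 + 5*(7717 - 16484832)/(-965 + 2354976)) = √(12100 + 5*(-16477115)/2354011) = √(12100 + 5*(1/2354011)*(-16477115)) = √(12100 - 82385575/2354011) = √(28401147525/2354011) = 5*√2674264547458911/2354011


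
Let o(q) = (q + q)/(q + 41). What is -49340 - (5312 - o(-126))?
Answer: -4645168/85 ≈ -54649.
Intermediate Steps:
o(q) = 2*q/(41 + q) (o(q) = (2*q)/(41 + q) = 2*q/(41 + q))
-49340 - (5312 - o(-126)) = -49340 - (5312 - 2*(-126)/(41 - 126)) = -49340 - (5312 - 2*(-126)/(-85)) = -49340 - (5312 - 2*(-126)*(-1)/85) = -49340 - (5312 - 1*252/85) = -49340 - (5312 - 252/85) = -49340 - 1*451268/85 = -49340 - 451268/85 = -4645168/85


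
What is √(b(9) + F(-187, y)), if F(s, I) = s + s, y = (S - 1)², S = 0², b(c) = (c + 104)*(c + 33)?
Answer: 2*√1093 ≈ 66.121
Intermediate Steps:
b(c) = (33 + c)*(104 + c) (b(c) = (104 + c)*(33 + c) = (33 + c)*(104 + c))
S = 0
y = 1 (y = (0 - 1)² = (-1)² = 1)
F(s, I) = 2*s
√(b(9) + F(-187, y)) = √((3432 + 9² + 137*9) + 2*(-187)) = √((3432 + 81 + 1233) - 374) = √(4746 - 374) = √4372 = 2*√1093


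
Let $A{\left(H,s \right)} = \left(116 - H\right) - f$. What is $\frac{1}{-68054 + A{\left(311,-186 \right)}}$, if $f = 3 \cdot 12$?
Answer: $- \frac{1}{68285} \approx -1.4645 \cdot 10^{-5}$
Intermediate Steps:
$f = 36$
$A{\left(H,s \right)} = 80 - H$ ($A{\left(H,s \right)} = \left(116 - H\right) - 36 = 80 - H$)
$\frac{1}{-68054 + A{\left(311,-186 \right)}} = \frac{1}{-68054 + \left(80 - 311\right)} = \frac{1}{-68054 - 231} = \frac{1}{-68285} = - \frac{1}{68285}$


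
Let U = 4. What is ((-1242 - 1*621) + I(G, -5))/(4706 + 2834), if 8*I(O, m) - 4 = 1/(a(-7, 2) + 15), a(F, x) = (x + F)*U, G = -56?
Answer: -2569/10400 ≈ -0.24702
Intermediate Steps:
a(F, x) = 4*F + 4*x (a(F, x) = (x + F)*4 = (F + x)*4 = 4*F + 4*x)
I(O, m) = 19/40 (I(O, m) = ½ + 1/(8*((4*(-7) + 4*2) + 15)) = ½ + 1/(8*((-28 + 8) + 15)) = ½ + 1/(8*(-20 + 15)) = ½ + (⅛)/(-5) = ½ + (⅛)*(-⅕) = ½ - 1/40 = 19/40)
((-1242 - 1*621) + I(G, -5))/(4706 + 2834) = ((-1242 - 1*621) + 19/40)/(4706 + 2834) = ((-1242 - 621) + 19/40)/7540 = (-1863 + 19/40)*(1/7540) = -74501/40*1/7540 = -2569/10400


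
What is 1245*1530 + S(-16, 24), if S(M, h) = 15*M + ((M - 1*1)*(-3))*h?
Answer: 1905834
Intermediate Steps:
S(M, h) = 15*M + h*(3 - 3*M) (S(M, h) = 15*M + ((M - 1)*(-3))*h = 15*M + ((-1 + M)*(-3))*h = 15*M + (3 - 3*M)*h = 15*M + h*(3 - 3*M))
1245*1530 + S(-16, 24) = 1245*1530 + (3*24 + 15*(-16) - 3*(-16)*24) = 1904850 + (72 - 240 + 1152) = 1904850 + 984 = 1905834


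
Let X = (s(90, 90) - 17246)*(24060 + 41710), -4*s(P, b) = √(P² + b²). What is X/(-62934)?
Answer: 567134710/31467 + 493275*√2/20978 ≈ 18056.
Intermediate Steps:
s(P, b) = -√(P² + b²)/4
X = -1134269420 - 1479825*√2 (X = (-√(90² + 90²)/4 - 17246)*(24060 + 41710) = (-√(8100 + 8100)/4 - 17246)*65770 = (-45*√2/2 - 17246)*65770 = (-17246 - 45*√2/2)*65770 = -1134269420 - 1479825*√2 ≈ -1.1364e+9)
X/(-62934) = (-1134269420 - 1479825*√2)/(-62934) = (-1134269420 - 1479825*√2)*(-1/62934) = 567134710/31467 + 493275*√2/20978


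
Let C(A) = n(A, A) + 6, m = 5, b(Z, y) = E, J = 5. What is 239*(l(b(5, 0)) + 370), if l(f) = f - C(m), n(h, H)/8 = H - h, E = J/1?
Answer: 88191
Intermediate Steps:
E = 5 (E = 5/1 = 5*1 = 5)
b(Z, y) = 5
n(h, H) = -8*h + 8*H (n(h, H) = 8*(H - h) = -8*h + 8*H)
C(A) = 6 (C(A) = (-8*A + 8*A) + 6 = 0 + 6 = 6)
l(f) = -6 + f (l(f) = f - 1*6 = f - 6 = -6 + f)
239*(l(b(5, 0)) + 370) = 239*((-6 + 5) + 370) = 239*(-1 + 370) = 239*369 = 88191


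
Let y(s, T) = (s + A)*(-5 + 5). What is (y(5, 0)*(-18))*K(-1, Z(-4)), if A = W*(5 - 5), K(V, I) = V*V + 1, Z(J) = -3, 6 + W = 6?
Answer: 0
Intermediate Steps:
W = 0 (W = -6 + 6 = 0)
K(V, I) = 1 + V² (K(V, I) = V² + 1 = 1 + V²)
A = 0 (A = 0*(5 - 5) = 0*0 = 0)
y(s, T) = 0 (y(s, T) = (s + 0)*(-5 + 5) = s*0 = 0)
(y(5, 0)*(-18))*K(-1, Z(-4)) = (0*(-18))*(1 + (-1)²) = 0*(1 + 1) = 0*2 = 0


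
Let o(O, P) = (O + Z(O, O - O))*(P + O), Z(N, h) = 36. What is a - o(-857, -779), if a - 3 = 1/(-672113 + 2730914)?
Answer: -2765284739552/2058801 ≈ -1.3432e+6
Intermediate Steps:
a = 6176404/2058801 (a = 3 + 1/(-672113 + 2730914) = 3 + 1/2058801 = 6176404/2058801 ≈ 3.0000)
o(O, P) = (36 + O)*(O + P) (o(O, P) = (O + 36)*(P + O) = (36 + O)*(O + P))
a - o(-857, -779) = 6176404/2058801 - ((-857)**2 + 36*(-857) + 36*(-779) - 857*(-779)) = 6176404/2058801 - (734449 - 30852 - 28044 + 667603) = 6176404/2058801 - 1*1343156 = 6176404/2058801 - 1343156 = -2765284739552/2058801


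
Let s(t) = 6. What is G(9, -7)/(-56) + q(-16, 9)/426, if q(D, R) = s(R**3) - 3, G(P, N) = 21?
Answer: -209/568 ≈ -0.36796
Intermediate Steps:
q(D, R) = 3 (q(D, R) = 6 - 3 = 3)
G(9, -7)/(-56) + q(-16, 9)/426 = 21/(-56) + 3/426 = 21*(-1/56) + 3*(1/426) = -3/8 + 1/142 = -209/568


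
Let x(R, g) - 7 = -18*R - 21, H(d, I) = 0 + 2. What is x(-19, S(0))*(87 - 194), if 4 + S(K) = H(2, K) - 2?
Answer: -35096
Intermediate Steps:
H(d, I) = 2
S(K) = -4 (S(K) = -4 + (2 - 2) = -4 + 0 = -4)
x(R, g) = -14 - 18*R (x(R, g) = 7 + (-18*R - 21) = 7 + (-21 - 18*R) = -14 - 18*R)
x(-19, S(0))*(87 - 194) = (-14 - 18*(-19))*(87 - 194) = (-14 + 342)*(-107) = 328*(-107) = -35096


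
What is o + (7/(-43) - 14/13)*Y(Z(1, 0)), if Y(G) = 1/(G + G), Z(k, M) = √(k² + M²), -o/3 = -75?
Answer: 250857/1118 ≈ 224.38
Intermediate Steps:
o = 225 (o = -3*(-75) = 225)
Z(k, M) = √(M² + k²)
Y(G) = 1/(2*G)
o + (7/(-43) - 14/13)*Y(Z(1, 0)) = 225 + (7/(-43) - 14/13)*(1/(2*(√(0² + 1²)))) = 225 + (7*(-1/43) - 14*1/13)*(1/(2*(√(0 + 1)))) = 225 + (-7/43 - 14/13)*(1/(2*(√1))) = 225 - 693/(1118*1) = 225 - 693/1118 = 250857/1118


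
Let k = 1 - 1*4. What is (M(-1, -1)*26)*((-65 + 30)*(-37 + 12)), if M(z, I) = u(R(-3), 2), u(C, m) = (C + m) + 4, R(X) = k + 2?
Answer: 113750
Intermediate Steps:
k = -3 (k = 1 - 4 = -3)
R(X) = -1 (R(X) = -3 + 2 = -1)
u(C, m) = 4 + C + m
M(z, I) = 5 (M(z, I) = 4 - 1 + 2 = 5)
(M(-1, -1)*26)*((-65 + 30)*(-37 + 12)) = (5*26)*((-65 + 30)*(-37 + 12)) = 130*(-35*(-25)) = 130*875 = 113750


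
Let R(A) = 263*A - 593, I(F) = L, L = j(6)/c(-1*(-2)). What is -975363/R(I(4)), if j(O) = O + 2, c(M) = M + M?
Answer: 975363/67 ≈ 14558.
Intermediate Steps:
c(M) = 2*M
j(O) = 2 + O
L = 2 (L = (2 + 6)/((2*(-1*(-2)))) = 8/((2*2)) = 8/4 = 8*(1/4) = 2)
I(F) = 2
R(A) = -593 + 263*A
-975363/R(I(4)) = -975363/(-593 + 263*2) = -975363/(-593 + 526) = -975363/(-67) = -975363*(-1/67) = 975363/67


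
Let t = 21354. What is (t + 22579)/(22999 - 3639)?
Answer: 43933/19360 ≈ 2.2693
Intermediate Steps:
(t + 22579)/(22999 - 3639) = (21354 + 22579)/(22999 - 3639) = 43933/19360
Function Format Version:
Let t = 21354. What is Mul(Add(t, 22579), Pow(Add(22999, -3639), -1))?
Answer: Rational(43933, 19360) ≈ 2.2693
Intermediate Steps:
Mul(Add(t, 22579), Pow(Add(22999, -3639), -1)) = Mul(Add(21354, 22579), Pow(Add(22999, -3639), -1)) = Mul(43933, Pow(19360, -1)) = Mul(43933, Rational(1, 19360)) = Rational(43933, 19360)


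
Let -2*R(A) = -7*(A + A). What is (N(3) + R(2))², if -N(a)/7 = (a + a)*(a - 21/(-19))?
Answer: 9060100/361 ≈ 25097.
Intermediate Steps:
N(a) = -14*a*(21/19 + a) (N(a) = -7*(a + a)*(a - 21/(-19)) = -7*2*a*(a - 21*(-1/19)) = -7*2*a*(a + 21/19) = -7*2*a*(21/19 + a) = -14*a*(21/19 + a))
R(A) = 7*A (R(A) = -(-7)*(A + A)/2 = -(-7)*2*A/2 = -(-7)*A = 7*A)
(N(3) + R(2))² = (-14/19*3*(21 + 19*3) + 7*2)² = (-14/19*3*(21 + 57) + 14)² = (-14/19*3*78 + 14)² = (-3276/19 + 14)² = (-3010/19)² = 9060100/361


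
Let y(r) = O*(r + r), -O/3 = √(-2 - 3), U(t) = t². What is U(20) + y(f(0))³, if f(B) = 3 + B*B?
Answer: 400 + 29160*I*√5 ≈ 400.0 + 65204.0*I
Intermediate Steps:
O = -3*I*√5 (O = -3*√(-2 - 3) = -3*I*√5 ≈ -6.7082*I)
f(B) = 3 + B²
y(r) = -6*I*r*√5 (y(r) = (-3*I*√5)*(r + r) = (-3*I*√5)*(2*r) = -6*I*r*√5)
U(20) + y(f(0))³ = 20² + (-6*I*(3 + 0²)*√5)³ = 400 + (-6*I*(3 + 0)*√5)³ = 400 + (-6*I*3*√5)³ = 400 + (-18*I*√5)³ = 400 + 29160*I*√5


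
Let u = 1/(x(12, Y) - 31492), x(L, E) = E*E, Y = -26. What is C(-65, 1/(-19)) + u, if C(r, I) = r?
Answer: -2003041/30816 ≈ -65.000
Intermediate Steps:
x(L, E) = E²
u = -1/30816 (u = 1/((-26)² - 31492) = 1/(676 - 31492) = 1/(-30816) = -1/30816 ≈ -3.2451e-5)
C(-65, 1/(-19)) + u = -65 - 1/30816 = -2003041/30816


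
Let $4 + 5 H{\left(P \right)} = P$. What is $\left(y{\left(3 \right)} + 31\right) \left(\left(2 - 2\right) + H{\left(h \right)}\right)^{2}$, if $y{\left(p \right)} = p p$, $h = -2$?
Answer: $\frac{288}{5} \approx 57.6$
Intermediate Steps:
$H{\left(P \right)} = - \frac{4}{5} + \frac{P}{5}$
$y{\left(p \right)} = p^{2}$
$\left(y{\left(3 \right)} + 31\right) \left(\left(2 - 2\right) + H{\left(h \right)}\right)^{2} = \left(3^{2} + 31\right) \left(\left(2 - 2\right) + \left(- \frac{4}{5} + \frac{1}{5} \left(-2\right)\right)\right)^{2} = \left(9 + 31\right) \left(0 - \frac{6}{5}\right)^{2} = 40 \left(0 - \frac{6}{5}\right)^{2} = 40 \left(- \frac{6}{5}\right)^{2} = 40 \cdot \frac{36}{25} = \frac{288}{5}$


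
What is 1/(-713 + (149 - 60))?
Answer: -1/624 ≈ -0.0016026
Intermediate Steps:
1/(-713 + (149 - 60)) = 1/(-713 + 89) = 1/(-624) = -1/624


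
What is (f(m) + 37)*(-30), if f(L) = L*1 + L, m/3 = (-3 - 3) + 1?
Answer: -210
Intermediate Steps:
m = -15 (m = 3*((-3 - 3) + 1) = 3*(-6 + 1) = 3*(-5) = -15)
f(L) = 2*L (f(L) = L + L = 2*L)
(f(m) + 37)*(-30) = (2*(-15) + 37)*(-30) = (-30 + 37)*(-30) = 7*(-30) = -210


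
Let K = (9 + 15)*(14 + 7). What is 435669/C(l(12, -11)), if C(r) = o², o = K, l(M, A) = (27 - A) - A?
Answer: 145223/84672 ≈ 1.7151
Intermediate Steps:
l(M, A) = 27 - 2*A
K = 504 (K = 24*21 = 504)
o = 504
C(r) = 254016 (C(r) = 504² = 254016)
435669/C(l(12, -11)) = 435669/254016 = 435669*(1/254016) = 145223/84672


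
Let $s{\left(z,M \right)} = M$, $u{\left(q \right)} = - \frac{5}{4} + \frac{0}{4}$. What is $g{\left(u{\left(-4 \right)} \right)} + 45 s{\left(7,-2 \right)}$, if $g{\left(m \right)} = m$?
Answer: $- \frac{365}{4} \approx -91.25$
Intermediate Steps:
$u{\left(q \right)} = - \frac{5}{4}$ ($u{\left(q \right)} = \left(-5\right) \frac{1}{4} + 0 \cdot \frac{1}{4} = - \frac{5}{4} + 0 = - \frac{5}{4}$)
$g{\left(u{\left(-4 \right)} \right)} + 45 s{\left(7,-2 \right)} = - \frac{5}{4} + 45 \left(-2\right) = - \frac{5}{4} - 90 = - \frac{365}{4}$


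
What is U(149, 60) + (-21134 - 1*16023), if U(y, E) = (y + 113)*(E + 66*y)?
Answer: 2555071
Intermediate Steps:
U(y, E) = (113 + y)*(E + 66*y)
U(149, 60) + (-21134 - 1*16023) = (66*149**2 + 113*60 + 7458*149 + 60*149) + (-21134 - 1*16023) = (66*22201 + 6780 + 1111242 + 8940) + (-21134 - 16023) = (1465266 + 6780 + 1111242 + 8940) - 37157 = 2592228 - 37157 = 2555071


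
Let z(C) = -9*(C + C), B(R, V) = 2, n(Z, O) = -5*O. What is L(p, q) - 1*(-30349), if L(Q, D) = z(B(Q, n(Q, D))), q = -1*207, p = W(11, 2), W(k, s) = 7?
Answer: 30313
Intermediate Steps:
z(C) = -18*C
p = 7
q = -207
L(Q, D) = -36 (L(Q, D) = -18*2 = -36)
L(p, q) - 1*(-30349) = -36 - 1*(-30349) = -36 + 30349 = 30313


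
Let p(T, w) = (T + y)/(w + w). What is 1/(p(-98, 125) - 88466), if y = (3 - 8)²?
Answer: -250/22116573 ≈ -1.1304e-5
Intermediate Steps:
y = 25 (y = (-5)² = 25)
p(T, w) = (25 + T)/(2*w) (p(T, w) = (T + 25)/(w + w) = (25 + T)/((2*w)) = (25 + T)*(1/(2*w)) = (25 + T)/(2*w))
1/(p(-98, 125) - 88466) = 1/((½)*(25 - 98)/125 - 88466) = 1/((½)*(1/125)*(-73) - 88466) = 1/(-73/250 - 88466) = 1/(-22116573/250) = -250/22116573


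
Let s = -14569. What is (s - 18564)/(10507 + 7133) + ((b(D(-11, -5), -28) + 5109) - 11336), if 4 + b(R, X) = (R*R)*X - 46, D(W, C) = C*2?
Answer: -160151413/17640 ≈ -9078.9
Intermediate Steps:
D(W, C) = 2*C
b(R, X) = -50 + X*R² (b(R, X) = -4 + ((R*R)*X - 46) = -4 + (R²*X - 46) = -4 + (X*R² - 46) = -4 + (-46 + X*R²) = -50 + X*R²)
(s - 18564)/(10507 + 7133) + ((b(D(-11, -5), -28) + 5109) - 11336) = (-14569 - 18564)/(10507 + 7133) + (((-50 - 28*(2*(-5))²) + 5109) - 11336) = -33133/17640 + (((-50 - 28*(-10)²) + 5109) - 11336) = -33133*1/17640 + (((-50 - 28*100) + 5109) - 11336) = -33133/17640 + (((-50 - 2800) + 5109) - 11336) = -33133/17640 + ((-2850 + 5109) - 11336) = -33133/17640 + (2259 - 11336) = -33133/17640 - 9077 = -160151413/17640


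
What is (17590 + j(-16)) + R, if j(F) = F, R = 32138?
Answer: 49712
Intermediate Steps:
(17590 + j(-16)) + R = (17590 - 16) + 32138 = 17574 + 32138 = 49712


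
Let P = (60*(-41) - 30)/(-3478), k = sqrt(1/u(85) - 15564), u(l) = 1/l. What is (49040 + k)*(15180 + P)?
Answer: 1294619955600/1739 + 26399265*I*sqrt(15479)/1739 ≈ 7.4446e+8 + 1.8887e+6*I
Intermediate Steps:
k = I*sqrt(15479) (k = sqrt(1/(1/85) - 15564) = sqrt(85 - 15564) = sqrt(-15479) = I*sqrt(15479) ≈ 124.41*I)
P = 1245/1739 (P = (-2460 - 30)*(-1/3478) = -2490*(-1/3478) = 1245/1739 ≈ 0.71593)
(49040 + k)*(15180 + P) = (49040 + I*sqrt(15479))*(15180 + 1245/1739) = (49040 + I*sqrt(15479))*(26399265/1739) = 1294619955600/1739 + 26399265*I*sqrt(15479)/1739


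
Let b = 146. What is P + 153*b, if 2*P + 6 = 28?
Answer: 22349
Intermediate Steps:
P = 11 (P = -3 + (½)*28 = -3 + 14 = 11)
P + 153*b = 11 + 153*146 = 11 + 22338 = 22349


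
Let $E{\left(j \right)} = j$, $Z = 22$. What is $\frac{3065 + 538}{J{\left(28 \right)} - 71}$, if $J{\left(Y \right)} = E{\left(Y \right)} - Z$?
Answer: $- \frac{3603}{65} \approx -55.431$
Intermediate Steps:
$J{\left(Y \right)} = -22 + Y$ ($J{\left(Y \right)} = Y - 22 = -22 + Y$)
$\frac{3065 + 538}{J{\left(28 \right)} - 71} = \frac{3065 + 538}{\left(-22 + 28\right) - 71} = \frac{3603}{6 - 71} = \frac{3603}{-65} = 3603 \left(- \frac{1}{65}\right) = - \frac{3603}{65}$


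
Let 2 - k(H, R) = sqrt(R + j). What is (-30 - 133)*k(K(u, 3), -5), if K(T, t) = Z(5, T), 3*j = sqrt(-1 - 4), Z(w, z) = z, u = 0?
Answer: -326 + 163*sqrt(-45 + 3*I*sqrt(5))/3 ≈ -298.91 + 365.48*I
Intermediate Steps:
j = I*sqrt(5)/3 (j = sqrt(-1 - 4)/3 = sqrt(-5)/3 = (I*sqrt(5))/3 = I*sqrt(5)/3 ≈ 0.74536*I)
K(T, t) = T
k(H, R) = 2 - sqrt(R + I*sqrt(5)/3)
(-30 - 133)*k(K(u, 3), -5) = (-30 - 133)*(2 - sqrt(9*(-5) + 3*I*sqrt(5))/3) = -163*(2 - sqrt(-45 + 3*I*sqrt(5))/3) = -326 + 163*sqrt(-45 + 3*I*sqrt(5))/3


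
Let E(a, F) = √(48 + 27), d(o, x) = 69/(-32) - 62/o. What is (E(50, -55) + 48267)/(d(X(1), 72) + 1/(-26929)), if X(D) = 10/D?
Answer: -69321708960/12001411 - 21543200*√3/36004233 ≈ -5777.2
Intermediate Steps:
d(o, x) = -69/32 - 62/o (d(o, x) = 69*(-1/32) - 62/o = -69/32 - 62/o)
E(a, F) = 5*√3 (E(a, F) = √75 = 5*√3)
(E(50, -55) + 48267)/(d(X(1), 72) + 1/(-26929)) = (5*√3 + 48267)/((-69/32 - 62/(10/1)) + 1/(-26929)) = (48267 + 5*√3)/((-69/32 - 62/(10*1)) - 1/26929) = (48267 + 5*√3)/((-69/32 - 62/10) - 1/26929) = (48267 + 5*√3)/((-69/32 - 62*⅒) - 1/26929) = (48267 + 5*√3)/((-69/32 - 31/5) - 1/26929) = (48267 + 5*√3)/(-1337/160 - 1/26929) = (48267 + 5*√3)/(-36004233/4308640) = (48267 + 5*√3)*(-4308640/36004233) = -69321708960/12001411 - 21543200*√3/36004233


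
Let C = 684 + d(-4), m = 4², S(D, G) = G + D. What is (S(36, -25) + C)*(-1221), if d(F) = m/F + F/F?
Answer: -844932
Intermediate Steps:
S(D, G) = D + G
m = 16
d(F) = 1 + 16/F (d(F) = 16/F + F/F = 16/F + 1 = 1 + 16/F)
C = 681 (C = 684 + (16 - 4)/(-4) = 684 - ¼*12 = 684 - 3 = 681)
(S(36, -25) + C)*(-1221) = ((36 - 25) + 681)*(-1221) = (11 + 681)*(-1221) = 692*(-1221) = -844932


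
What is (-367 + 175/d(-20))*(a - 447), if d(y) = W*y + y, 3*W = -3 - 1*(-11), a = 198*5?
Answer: -8825379/44 ≈ -2.0058e+5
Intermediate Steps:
a = 990
W = 8/3 (W = (-3 - 1*(-11))/3 = (-3 + 11)/3 = (⅓)*8 = 8/3 ≈ 2.6667)
d(y) = 11*y/3 (d(y) = 8*y/3 + y = 11*y/3)
(-367 + 175/d(-20))*(a - 447) = (-367 + 175/(((11/3)*(-20))))*(990 - 447) = (-367 + 175/(-220/3))*543 = (-367 + 175*(-3/220))*543 = (-367 - 105/44)*543 = -16253/44*543 = -8825379/44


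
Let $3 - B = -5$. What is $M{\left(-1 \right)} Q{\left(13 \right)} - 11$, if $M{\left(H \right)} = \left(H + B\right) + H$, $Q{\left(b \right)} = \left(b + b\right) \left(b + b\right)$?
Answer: $4045$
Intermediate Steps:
$B = 8$ ($B = 3 - -5 = 3 + 5 = 8$)
$Q{\left(b \right)} = 4 b^{2}$ ($Q{\left(b \right)} = 2 b 2 b = 4 b^{2}$)
$M{\left(H \right)} = 8 + 2 H$ ($M{\left(H \right)} = \left(H + 8\right) + H = \left(8 + H\right) + H = 8 + 2 H$)
$M{\left(-1 \right)} Q{\left(13 \right)} - 11 = \left(8 + 2 \left(-1\right)\right) 4 \cdot 13^{2} - 11 = \left(8 - 2\right) 4 \cdot 169 - 11 = 6 \cdot 676 - 11 = 4056 - 11 = 4045$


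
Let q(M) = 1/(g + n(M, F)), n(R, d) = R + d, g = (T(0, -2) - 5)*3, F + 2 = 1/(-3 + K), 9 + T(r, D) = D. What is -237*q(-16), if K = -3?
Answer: 1422/397 ≈ 3.5819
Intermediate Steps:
T(r, D) = -9 + D
F = -13/6 (F = -2 + 1/(-3 - 3) = -2 + 1/(-6) = -2 - 1/6 = -13/6 ≈ -2.1667)
g = -48 (g = ((-9 - 2) - 5)*3 = (-11 - 5)*3 = -16*3 = -48)
q(M) = 1/(-301/6 + M) (q(M) = 1/(-48 + (M - 13/6)) = 1/(-48 + (-13/6 + M)) = 1/(-301/6 + M))
-237*q(-16) = -1422/(-301 + 6*(-16)) = -1422/(-301 - 96) = -1422/(-397) = -1422*(-1)/397 = -237*(-6/397) = 1422/397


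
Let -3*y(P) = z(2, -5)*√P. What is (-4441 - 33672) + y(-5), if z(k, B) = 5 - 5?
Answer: -38113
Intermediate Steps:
z(k, B) = 0
y(P) = 0 (y(P) = -0*√P = -⅓*0 = 0)
(-4441 - 33672) + y(-5) = (-4441 - 33672) + 0 = -38113 + 0 = -38113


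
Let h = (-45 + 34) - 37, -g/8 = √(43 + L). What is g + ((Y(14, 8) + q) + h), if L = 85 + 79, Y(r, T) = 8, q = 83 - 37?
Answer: 6 - 24*√23 ≈ -109.10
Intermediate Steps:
q = 46
L = 164
g = -24*√23 (g = -8*√(43 + 164) = -24*√23 ≈ -115.10)
h = -48 (h = -11 - 37 = -48)
g + ((Y(14, 8) + q) + h) = -24*√23 + ((8 + 46) - 48) = -24*√23 + (54 - 48) = -24*√23 + 6 = 6 - 24*√23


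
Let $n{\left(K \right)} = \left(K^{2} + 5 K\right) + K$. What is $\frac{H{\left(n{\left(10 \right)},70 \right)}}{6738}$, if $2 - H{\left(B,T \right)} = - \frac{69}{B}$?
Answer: $\frac{389}{1078080} \approx 0.00036083$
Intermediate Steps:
$n{\left(K \right)} = K^{2} + 6 K$
$H{\left(B,T \right)} = 2 + \frac{69}{B}$ ($H{\left(B,T \right)} = 2 - - \frac{69}{B} = 2 + \frac{69}{B}$)
$\frac{H{\left(n{\left(10 \right)},70 \right)}}{6738} = \frac{2 + \frac{69}{10 \left(6 + 10\right)}}{6738} = \left(2 + \frac{69}{10 \cdot 16}\right) \frac{1}{6738} = \left(2 + \frac{69}{160}\right) \frac{1}{6738} = \frac{389}{160} \cdot \frac{1}{6738} = \frac{389}{1078080}$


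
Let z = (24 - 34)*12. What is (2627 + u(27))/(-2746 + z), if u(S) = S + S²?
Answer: -3383/2866 ≈ -1.1804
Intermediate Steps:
z = -120 (z = -10*12 = -120)
(2627 + u(27))/(-2746 + z) = (2627 + 27*(1 + 27))/(-2746 - 120) = (2627 + 27*28)/(-2866) = (2627 + 756)*(-1/2866) = 3383*(-1/2866) = -3383/2866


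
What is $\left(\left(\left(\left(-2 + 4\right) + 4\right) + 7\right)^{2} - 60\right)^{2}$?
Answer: $11881$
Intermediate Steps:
$\left(\left(\left(\left(-2 + 4\right) + 4\right) + 7\right)^{2} - 60\right)^{2} = \left(\left(\left(2 + 4\right) + 7\right)^{2} - 60\right)^{2} = \left(\left(6 + 7\right)^{2} - 60\right)^{2} = \left(13^{2} - 60\right)^{2} = \left(169 - 60\right)^{2} = 109^{2} = 11881$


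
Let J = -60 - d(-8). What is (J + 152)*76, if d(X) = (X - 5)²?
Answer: -5852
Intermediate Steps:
d(X) = (-5 + X)²
J = -229 (J = -60 - (-5 - 8)² = -60 - 1*(-13)² = -60 - 1*169 = -60 - 169 = -229)
(J + 152)*76 = (-229 + 152)*76 = -77*76 = -5852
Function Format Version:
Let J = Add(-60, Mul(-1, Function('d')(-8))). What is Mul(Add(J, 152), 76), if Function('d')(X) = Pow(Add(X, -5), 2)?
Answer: -5852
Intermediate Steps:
Function('d')(X) = Pow(Add(-5, X), 2)
J = -229 (J = Add(-60, Mul(-1, Pow(Add(-5, -8), 2))) = Add(-60, Mul(-1, Pow(-13, 2))) = Add(-60, Mul(-1, 169)) = Add(-60, -169) = -229)
Mul(Add(J, 152), 76) = Mul(Add(-229, 152), 76) = Mul(-77, 76) = -5852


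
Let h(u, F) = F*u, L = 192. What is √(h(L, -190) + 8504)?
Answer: 2*I*√6994 ≈ 167.26*I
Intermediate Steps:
√(h(L, -190) + 8504) = √(-190*192 + 8504) = √(-36480 + 8504) = √(-27976) = 2*I*√6994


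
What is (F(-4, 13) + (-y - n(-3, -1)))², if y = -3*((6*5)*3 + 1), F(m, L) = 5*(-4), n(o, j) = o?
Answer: 65536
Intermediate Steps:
F(m, L) = -20
y = -273 (y = -3*(30*3 + 1) = -3*(90 + 1) = -3*91 = -273)
(F(-4, 13) + (-y - n(-3, -1)))² = (-20 + (-1*(-273) - 1*(-3)))² = (-20 + (273 + 3))² = (-20 + 276)² = 256² = 65536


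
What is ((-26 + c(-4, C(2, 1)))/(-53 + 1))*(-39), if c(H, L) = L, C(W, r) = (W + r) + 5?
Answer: -27/2 ≈ -13.500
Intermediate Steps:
C(W, r) = 5 + W + r
((-26 + c(-4, C(2, 1)))/(-53 + 1))*(-39) = ((-26 + (5 + 2 + 1))/(-53 + 1))*(-39) = ((-26 + 8)/(-52))*(-39) = -18*(-1/52)*(-39) = (9/26)*(-39) = -27/2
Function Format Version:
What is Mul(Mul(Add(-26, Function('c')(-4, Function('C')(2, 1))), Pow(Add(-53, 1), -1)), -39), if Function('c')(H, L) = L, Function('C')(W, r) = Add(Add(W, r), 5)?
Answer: Rational(-27, 2) ≈ -13.500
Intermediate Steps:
Function('C')(W, r) = Add(5, W, r)
Mul(Mul(Add(-26, Function('c')(-4, Function('C')(2, 1))), Pow(Add(-53, 1), -1)), -39) = Mul(Mul(Add(-26, Add(5, 2, 1)), Pow(Add(-53, 1), -1)), -39) = Mul(Mul(Add(-26, 8), Pow(-52, -1)), -39) = Mul(Mul(-18, Rational(-1, 52)), -39) = Mul(Rational(9, 26), -39) = Rational(-27, 2)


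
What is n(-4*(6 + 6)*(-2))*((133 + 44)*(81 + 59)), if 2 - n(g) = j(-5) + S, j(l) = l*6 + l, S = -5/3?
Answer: 958160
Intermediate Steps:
S = -5/3 (S = -5*⅓ = -5/3 ≈ -1.6667)
j(l) = 7*l (j(l) = 6*l + l = 7*l)
n(g) = 116/3 (n(g) = 2 - (7*(-5) - 5/3) = 2 - (-35 - 5/3) = 2 - 1*(-110/3) = 2 + 110/3 = 116/3)
n(-4*(6 + 6)*(-2))*((133 + 44)*(81 + 59)) = 116*((133 + 44)*(81 + 59))/3 = 116*(177*140)/3 = (116/3)*24780 = 958160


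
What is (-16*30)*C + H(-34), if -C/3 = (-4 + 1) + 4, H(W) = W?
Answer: 1406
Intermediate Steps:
C = -3 (C = -3*((-4 + 1) + 4) = -3*(-3 + 4) = -3*1 = -3)
(-16*30)*C + H(-34) = -16*30*(-3) - 34 = -480*(-3) - 34 = 1440 - 34 = 1406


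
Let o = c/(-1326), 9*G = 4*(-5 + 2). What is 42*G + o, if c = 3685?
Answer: -77941/1326 ≈ -58.779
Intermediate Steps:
G = -4/3 (G = (4*(-5 + 2))/9 = (4*(-3))/9 = (⅑)*(-12) = -4/3 ≈ -1.3333)
o = -3685/1326 (o = 3685/(-1326) = 3685*(-1/1326) = -3685/1326 ≈ -2.7790)
42*G + o = 42*(-4/3) - 3685/1326 = -56 - 3685/1326 = -77941/1326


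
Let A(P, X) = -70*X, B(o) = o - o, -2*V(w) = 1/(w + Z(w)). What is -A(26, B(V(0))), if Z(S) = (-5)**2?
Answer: 0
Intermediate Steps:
Z(S) = 25
V(w) = -1/(2*(25 + w)) (V(w) = -1/(2*(w + 25)) = -1/(2*(25 + w)))
B(o) = 0
-A(26, B(V(0))) = -(-70)*0 = -1*0 = 0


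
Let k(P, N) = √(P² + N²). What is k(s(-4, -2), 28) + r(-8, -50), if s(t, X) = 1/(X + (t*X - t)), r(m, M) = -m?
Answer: 8 + √78401/10 ≈ 36.000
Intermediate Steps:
s(t, X) = 1/(X - t + X*t) (s(t, X) = 1/(X + (X*t - t)) = 1/(X + (-t + X*t)) = 1/(X - t + X*t))
k(P, N) = √(N² + P²)
k(s(-4, -2), 28) + r(-8, -50) = √(28² + (1/(-2 - 1*(-4) - 2*(-4)))²) - 1*(-8) = √(784 + (1/(-2 + 4 + 8))²) + 8 = √(784 + (1/10)²) + 8 = √(784 + (⅒)²) + 8 = √(784 + 1/100) + 8 = √(78401/100) + 8 = √78401/10 + 8 = 8 + √78401/10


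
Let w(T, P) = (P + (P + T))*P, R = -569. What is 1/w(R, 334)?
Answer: 1/33066 ≈ 3.0243e-5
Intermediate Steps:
w(T, P) = P*(T + 2*P) (w(T, P) = (T + 2*P)*P = P*(T + 2*P))
1/w(R, 334) = 1/(334*(-569 + 2*334)) = 1/(334*(-569 + 668)) = 1/(334*99) = 1/33066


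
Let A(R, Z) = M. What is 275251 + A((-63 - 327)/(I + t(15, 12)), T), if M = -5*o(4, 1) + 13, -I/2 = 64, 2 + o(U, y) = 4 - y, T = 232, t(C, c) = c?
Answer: 275259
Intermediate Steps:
o(U, y) = 2 - y (o(U, y) = -2 + (4 - y) = 2 - y)
I = -128 (I = -2*64 = -128)
M = 8 (M = -5*(2 - 1*1) + 13 = -5*(2 - 1) + 13 = -5*1 + 13 = -5 + 13 = 8)
A(R, Z) = 8
275251 + A((-63 - 327)/(I + t(15, 12)), T) = 275251 + 8 = 275259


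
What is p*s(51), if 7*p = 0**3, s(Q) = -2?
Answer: 0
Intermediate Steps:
p = 0 (p = (1/7)*0**3 = (1/7)*0 = 0)
p*s(51) = 0*(-2) = 0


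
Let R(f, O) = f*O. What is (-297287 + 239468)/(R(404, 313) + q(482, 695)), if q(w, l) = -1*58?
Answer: -57819/126394 ≈ -0.45745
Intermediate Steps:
R(f, O) = O*f
q(w, l) = -58
(-297287 + 239468)/(R(404, 313) + q(482, 695)) = (-297287 + 239468)/(313*404 - 58) = -57819/(126452 - 58) = -57819/126394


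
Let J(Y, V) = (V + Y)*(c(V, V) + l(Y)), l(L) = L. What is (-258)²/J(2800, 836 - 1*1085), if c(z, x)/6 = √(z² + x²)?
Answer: 23297400/1076499041 - 12430827*√2/1076499041 ≈ 0.0053113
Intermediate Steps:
c(z, x) = 6*√(x² + z²) (c(z, x) = 6*√(z² + x²) = 6*√(x² + z²))
J(Y, V) = (V + Y)*(Y + 6*√2*√(V²)) (J(Y, V) = (V + Y)*(6*√(V² + V²) + Y) = (V + Y)*(6*√(2*V²) + Y) = (V + Y)*(6*(√2*√(V²)) + Y) = (V + Y)*(6*√2*√(V²) + Y) = (V + Y)*(Y + 6*√2*√(V²)))
(-258)²/J(2800, 836 - 1*1085) = (-258)²/(2800² + (836 - 1*1085)*2800 + 6*(836 - 1*1085)*√2*√((836 - 1*1085)²) + 6*2800*√2*√((836 - 1*1085)²)) = 66564/(7840000 + (836 - 1085)*2800 + 6*(836 - 1085)*√2*√((836 - 1085)²) + 6*2800*√2*√((836 - 1085)²)) = 66564/(7840000 - 249*2800 + 6*(-249)*√2*√((-249)²) + 6*2800*√2*√((-249)²)) = 66564/(7840000 - 697200 + 6*(-249)*√2*√62001 + 6*2800*√2*√62001) = 66564/(7840000 - 697200 + 6*(-249)*√2*249 + 6*2800*√2*249) = 66564/(7840000 - 697200 - 372006*√2 + 4183200*√2) = 66564/(7142800 + 3811194*√2)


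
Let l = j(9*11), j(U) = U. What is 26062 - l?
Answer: 25963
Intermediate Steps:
l = 99 (l = 9*11 = 99)
26062 - l = 26062 - 1*99 = 26062 - 99 = 25963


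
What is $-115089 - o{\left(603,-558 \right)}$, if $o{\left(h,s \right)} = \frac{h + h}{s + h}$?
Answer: $- \frac{575579}{5} \approx -1.1512 \cdot 10^{5}$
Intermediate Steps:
$o{\left(h,s \right)} = \frac{2 h}{h + s}$
$-115089 - o{\left(603,-558 \right)} = -115089 - 2 \cdot 603 \frac{1}{603 - 558} = -115089 - 2 \cdot 603 \cdot \frac{1}{45} = -115089 - \frac{134}{5} = - \frac{575579}{5}$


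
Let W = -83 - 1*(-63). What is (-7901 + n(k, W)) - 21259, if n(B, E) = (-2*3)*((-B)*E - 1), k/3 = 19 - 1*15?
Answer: -30594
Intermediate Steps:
k = 12 (k = 3*(19 - 1*15) = 3*(19 - 15) = 3*4 = 12)
W = -20 (W = -83 + 63 = -20)
n(B, E) = 6 + 6*B*E (n(B, E) = -6*(-B*E - 1) = -6*(-1 - B*E) = 6 + 6*B*E)
(-7901 + n(k, W)) - 21259 = (-7901 + (6 + 6*12*(-20))) - 21259 = (-7901 + (6 - 1440)) - 21259 = (-7901 - 1434) - 21259 = -9335 - 21259 = -30594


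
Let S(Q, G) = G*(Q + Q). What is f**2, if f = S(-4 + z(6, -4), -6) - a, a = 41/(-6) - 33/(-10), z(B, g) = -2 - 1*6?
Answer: 4897369/225 ≈ 21766.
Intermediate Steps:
z(B, g) = -8 (z(B, g) = -2 - 6 = -8)
a = -53/15 (a = 41*(-1/6) - 33*(-1/10) = -41/6 + 33/10 = -53/15 ≈ -3.5333)
S(Q, G) = 2*G*Q (S(Q, G) = G*(2*Q) = 2*G*Q)
f = 2213/15 (f = 2*(-6)*(-4 - 8) - 1*(-53/15) = 2*(-6)*(-12) + 53/15 = 144 + 53/15 = 2213/15 ≈ 147.53)
f**2 = (2213/15)**2 = 4897369/225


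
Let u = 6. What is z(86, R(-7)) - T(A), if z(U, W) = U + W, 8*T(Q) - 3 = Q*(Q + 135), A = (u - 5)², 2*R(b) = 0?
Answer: 549/8 ≈ 68.625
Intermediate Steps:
R(b) = 0 (R(b) = (½)*0 = 0)
A = 1 (A = (6 - 5)² = 1² = 1)
T(Q) = 3/8 + Q*(135 + Q)/8 (T(Q) = 3/8 + (Q*(Q + 135))/8 = 3/8 + (Q*(135 + Q))/8 = 3/8 + Q*(135 + Q)/8)
z(86, R(-7)) - T(A) = (86 + 0) - (3/8 + (⅛)*1² + (135/8)*1) = 86 - (3/8 + (⅛)*1 + 135/8) = 86 - (3/8 + ⅛ + 135/8) = 86 - 1*139/8 = 86 - 139/8 = 549/8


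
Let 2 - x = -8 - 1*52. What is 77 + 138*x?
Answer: 8633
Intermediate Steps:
x = 62 (x = 2 - (-8 - 1*52) = 2 - (-8 - 52) = 2 - 1*(-60) = 2 + 60 = 62)
77 + 138*x = 77 + 138*62 = 77 + 8556 = 8633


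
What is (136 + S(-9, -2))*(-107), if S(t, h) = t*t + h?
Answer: -23005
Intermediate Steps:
S(t, h) = h + t² (S(t, h) = t² + h = h + t²)
(136 + S(-9, -2))*(-107) = (136 + (-2 + (-9)²))*(-107) = (136 + (-2 + 81))*(-107) = (136 + 79)*(-107) = 215*(-107) = -23005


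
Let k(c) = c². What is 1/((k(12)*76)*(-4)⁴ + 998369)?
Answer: 1/3800033 ≈ 2.6316e-7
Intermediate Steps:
1/((k(12)*76)*(-4)⁴ + 998369) = 1/((12²*76)*(-4)⁴ + 998369) = 1/((144*76)*256 + 998369) = 1/(10944*256 + 998369) = 1/(2801664 + 998369) = 1/3800033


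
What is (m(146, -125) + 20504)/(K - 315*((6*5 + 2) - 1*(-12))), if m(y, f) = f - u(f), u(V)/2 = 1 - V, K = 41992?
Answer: 20127/28132 ≈ 0.71545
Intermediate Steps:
u(V) = 2 - 2*V (u(V) = 2*(1 - V) = 2 - 2*V)
m(y, f) = -2 + 3*f (m(y, f) = f - (2 - 2*f) = f + (-2 + 2*f) = -2 + 3*f)
(m(146, -125) + 20504)/(K - 315*((6*5 + 2) - 1*(-12))) = ((-2 + 3*(-125)) + 20504)/(41992 - 315*((6*5 + 2) - 1*(-12))) = ((-2 - 375) + 20504)/(41992 - 315*((30 + 2) + 12)) = (-377 + 20504)/(41992 - 315*(32 + 12)) = 20127/(41992 - 315*44) = 20127/(41992 - 13860) = 20127/28132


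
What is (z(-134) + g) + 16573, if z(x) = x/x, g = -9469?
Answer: 7105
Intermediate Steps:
z(x) = 1
(z(-134) + g) + 16573 = (1 - 9469) + 16573 = -9468 + 16573 = 7105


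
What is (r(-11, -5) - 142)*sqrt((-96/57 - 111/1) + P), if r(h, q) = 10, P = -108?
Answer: -132*I*sqrt(79667)/19 ≈ -1960.9*I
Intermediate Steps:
(r(-11, -5) - 142)*sqrt((-96/57 - 111/1) + P) = (10 - 142)*sqrt((-96/57 - 111/1) - 108) = -132*sqrt((-96*1/57 - 111*1) - 108) = -132*sqrt((-32/19 - 111) - 108) = -132*sqrt(-2141/19 - 108) = -132*I*sqrt(79667)/19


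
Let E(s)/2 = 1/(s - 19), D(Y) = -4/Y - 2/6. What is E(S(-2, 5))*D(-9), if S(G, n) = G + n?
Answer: -1/72 ≈ -0.013889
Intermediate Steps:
D(Y) = -⅓ - 4/Y (D(Y) = -4/Y - 2*⅙ = -4/Y - ⅓ = -⅓ - 4/Y)
E(s) = 2/(-19 + s) (E(s) = 2/(s - 19) = 2/(-19 + s))
E(S(-2, 5))*D(-9) = (2/(-19 + (-2 + 5)))*((⅓)*(-12 - 1*(-9))/(-9)) = (2/(-19 + 3))*((⅓)*(-⅑)*(-12 + 9)) = (2/(-16))*((⅓)*(-⅑)*(-3)) = (2*(-1/16))*(⅑) = -⅛*⅑ = -1/72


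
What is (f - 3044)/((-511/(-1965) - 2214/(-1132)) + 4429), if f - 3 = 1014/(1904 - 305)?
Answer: -138640044450/202062513631 ≈ -0.68612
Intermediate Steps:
f = 149/41 (f = 3 + 1014/(1904 - 305) = 3 + 1014/1599 = 3 + 1014*(1/1599) = 3 + 26/41 = 149/41 ≈ 3.6341)
(f - 3044)/((-511/(-1965) - 2214/(-1132)) + 4429) = (149/41 - 3044)/((-511/(-1965) - 2214/(-1132)) + 4429) = -124655/(41*((-511*(-1/1965) - 2214*(-1/1132)) + 4429)) = -124655/(41*((511/1965 + 1107/566) + 4429)) = -124655/(41*(2464481/1112190 + 4429)) = -124655/(41*4928353991/1112190) = -124655/41*1112190/4928353991 = -138640044450/202062513631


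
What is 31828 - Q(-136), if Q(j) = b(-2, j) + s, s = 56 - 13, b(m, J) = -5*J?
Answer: 31105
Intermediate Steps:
s = 43
Q(j) = 43 - 5*j (Q(j) = -5*j + 43 = 43 - 5*j)
31828 - Q(-136) = 31828 - (43 - 5*(-136)) = 31828 - (43 + 680) = 31828 - 1*723 = 31828 - 723 = 31105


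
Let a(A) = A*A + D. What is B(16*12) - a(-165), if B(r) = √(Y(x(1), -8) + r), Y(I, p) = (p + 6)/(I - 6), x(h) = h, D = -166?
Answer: -27059 + √4810/5 ≈ -27045.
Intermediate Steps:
Y(I, p) = (6 + p)/(-6 + I)
a(A) = -166 + A² (a(A) = A*A - 166 = A² - 166 = -166 + A²)
B(r) = √(⅖ + r) (B(r) = √((6 - 8)/(-6 + 1) + r) = √(-2/(-5) + r) = √(-⅕*(-2) + r) = √(⅖ + r))
B(16*12) - a(-165) = √(10 + 25*(16*12))/5 - (-166 + (-165)²) = √(10 + 25*192)/5 - (-166 + 27225) = √(10 + 4800)/5 - 1*27059 = √4810/5 - 27059 = -27059 + √4810/5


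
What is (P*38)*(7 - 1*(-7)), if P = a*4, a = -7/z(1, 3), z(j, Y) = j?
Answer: -14896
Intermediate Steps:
a = -7 (a = -7/1 = -7*1 = -7)
P = -28 (P = -7*4 = -28)
(P*38)*(7 - 1*(-7)) = (-28*38)*(7 - 1*(-7)) = -1064*(7 + 7) = -1064*14 = -14896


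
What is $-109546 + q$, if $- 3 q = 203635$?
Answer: $- \frac{532273}{3} \approx -1.7742 \cdot 10^{5}$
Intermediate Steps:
$q = - \frac{203635}{3}$ ($q = \left(- \frac{1}{3}\right) 203635 = - \frac{203635}{3} \approx -67878.0$)
$-109546 + q = -109546 - \frac{203635}{3} = - \frac{532273}{3}$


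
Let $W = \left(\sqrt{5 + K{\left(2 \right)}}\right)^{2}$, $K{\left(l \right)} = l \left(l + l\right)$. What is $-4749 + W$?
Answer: $-4736$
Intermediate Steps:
$K{\left(l \right)} = 2 l^{2}$ ($K{\left(l \right)} = l 2 l = 2 l^{2}$)
$W = 13$ ($W = \left(\sqrt{5 + 2 \cdot 2^{2}}\right)^{2} = \left(\sqrt{5 + 2 \cdot 4}\right)^{2} = \left(\sqrt{5 + 8}\right)^{2} = \left(\sqrt{13}\right)^{2} = 13$)
$-4749 + W = -4749 + 13 = -4736$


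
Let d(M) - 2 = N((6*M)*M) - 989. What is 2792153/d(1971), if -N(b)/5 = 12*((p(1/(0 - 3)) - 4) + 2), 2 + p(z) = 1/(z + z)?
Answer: -2792153/657 ≈ -4249.9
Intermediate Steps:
p(z) = -2 + 1/(2*z) (p(z) = -2 + 1/(z + z) = -2 + 1/(2*z))
N(b) = 330 (N(b) = -60*(((-2 + 1/(2*(1/(0 - 3)))) - 4) + 2) = -60*(((-2 + 1/(2*(1/(-3)))) - 4) + 2) = -60*(((-2 + 1/(2*(-⅓))) - 4) + 2) = -60*(((-2 + (½)*(-3)) - 4) + 2) = -60*(((-2 - 3/2) - 4) + 2) = -60*((-7/2 - 4) + 2) = -60*(-15/2 + 2) = -60*(-11)/2 = -5*(-66) = 330)
d(M) = -657 (d(M) = 2 + (330 - 989) = 2 - 659 = -657)
2792153/d(1971) = 2792153/(-657) = 2792153*(-1/657) = -2792153/657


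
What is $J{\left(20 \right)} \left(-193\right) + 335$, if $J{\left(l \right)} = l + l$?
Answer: $-7385$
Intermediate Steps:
$J{\left(l \right)} = 2 l$
$J{\left(20 \right)} \left(-193\right) + 335 = 2 \cdot 20 \left(-193\right) + 335 = 40 \left(-193\right) + 335 = -7720 + 335 = -7385$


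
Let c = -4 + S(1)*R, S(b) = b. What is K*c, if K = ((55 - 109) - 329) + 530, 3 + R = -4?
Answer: -1617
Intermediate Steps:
R = -7 (R = -3 - 4 = -7)
c = -11 (c = -4 + 1*(-7) = -4 - 7 = -11)
K = 147 (K = (-54 - 329) + 530 = -383 + 530 = 147)
K*c = 147*(-11) = -1617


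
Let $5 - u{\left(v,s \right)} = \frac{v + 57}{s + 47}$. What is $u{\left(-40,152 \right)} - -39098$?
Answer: $\frac{7781480}{199} \approx 39103.0$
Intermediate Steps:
$u{\left(v,s \right)} = 5 - \frac{57 + v}{47 + s}$ ($u{\left(v,s \right)} = 5 - \frac{v + 57}{s + 47} = 5 - \frac{57 + v}{47 + s}$)
$u{\left(-40,152 \right)} - -39098 = \frac{178 - -40 + 5 \cdot 152}{47 + 152} - -39098 = \frac{178 + 40 + 760}{199} + 39098 = \frac{1}{199} \cdot 978 + 39098 = \frac{978}{199} + 39098 = \frac{7781480}{199}$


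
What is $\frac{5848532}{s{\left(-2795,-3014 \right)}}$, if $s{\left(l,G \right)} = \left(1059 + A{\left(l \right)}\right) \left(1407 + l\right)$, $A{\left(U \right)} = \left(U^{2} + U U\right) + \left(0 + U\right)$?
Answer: $- \frac{1462133}{5420942958} \approx -0.00026972$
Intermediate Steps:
$A{\left(U \right)} = U + 2 U^{2}$ ($A{\left(U \right)} = \left(U^{2} + U^{2}\right) + U = 2 U^{2} + U = U + 2 U^{2}$)
$s{\left(l,G \right)} = \left(1059 + l \left(1 + 2 l\right)\right) \left(1407 + l\right)$
$\frac{5848532}{s{\left(-2795,-3014 \right)}} = \frac{5848532}{1490013 + 2 \left(-2795\right)^{3} + 2466 \left(-2795\right) + 2815 \left(-2795\right)^{2}} = \frac{5848532}{1490013 + 2 \left(-21834609875\right) - 6892470 + 2815 \cdot 7812025} = \frac{5848532}{1490013 - 43669219750 - 6892470 + 21990850375} = \frac{5848532}{-21683771832} = 5848532 \left(- \frac{1}{21683771832}\right) = - \frac{1462133}{5420942958}$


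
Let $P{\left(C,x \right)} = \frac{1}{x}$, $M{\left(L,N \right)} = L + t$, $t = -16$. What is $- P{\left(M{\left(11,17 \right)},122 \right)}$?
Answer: $- \frac{1}{122} \approx -0.0081967$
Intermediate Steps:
$M{\left(L,N \right)} = -16 + L$ ($M{\left(L,N \right)} = L - 16 = -16 + L$)
$- P{\left(M{\left(11,17 \right)},122 \right)} = - \frac{1}{122}$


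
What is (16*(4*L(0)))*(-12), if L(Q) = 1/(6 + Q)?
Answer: -128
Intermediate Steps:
(16*(4*L(0)))*(-12) = (16*(4/(6 + 0)))*(-12) = (16*(4/6))*(-12) = (16*(4*(⅙)))*(-12) = (16*(⅔))*(-12) = (32/3)*(-12) = -128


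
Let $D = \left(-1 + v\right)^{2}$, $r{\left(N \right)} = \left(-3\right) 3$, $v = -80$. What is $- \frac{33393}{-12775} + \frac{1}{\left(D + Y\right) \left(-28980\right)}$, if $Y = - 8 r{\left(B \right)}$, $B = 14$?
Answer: $\frac{183398496367}{70161884100} \approx 2.6139$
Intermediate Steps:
$r{\left(N \right)} = -9$
$Y = 72$ ($Y = \left(-8\right) \left(-9\right) = 72$)
$D = 6561$ ($D = \left(-1 - 80\right)^{2} = \left(-81\right)^{2} = 6561$)
$- \frac{33393}{-12775} + \frac{1}{\left(D + Y\right) \left(-28980\right)} = - \frac{33393}{-12775} + \frac{1}{\left(6561 + 72\right) \left(-28980\right)} = \left(-33393\right) \left(- \frac{1}{12775}\right) + \frac{1}{6633} \left(- \frac{1}{28980}\right) = \frac{33393}{12775} + \frac{1}{6633} \left(- \frac{1}{28980}\right) = \frac{33393}{12775} - \frac{1}{192224340} = \frac{183398496367}{70161884100}$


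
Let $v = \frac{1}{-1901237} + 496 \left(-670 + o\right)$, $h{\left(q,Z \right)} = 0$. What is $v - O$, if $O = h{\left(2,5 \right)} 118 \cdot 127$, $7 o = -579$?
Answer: $- \frac{4968738405495}{13308659} \approx -3.7335 \cdot 10^{5}$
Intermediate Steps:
$o = - \frac{579}{7}$ ($o = \frac{1}{7} \left(-579\right) = - \frac{579}{7} \approx -82.714$)
$v = - \frac{4968738405495}{13308659}$ ($v = \frac{1}{-1901237} + 496 \left(-670 - \frac{579}{7}\right) = - \frac{1}{1901237} + 496 \left(- \frac{5269}{7}\right) = - \frac{1}{1901237} - \frac{2613424}{7} = - \frac{4968738405495}{13308659} \approx -3.7335 \cdot 10^{5}$)
$O = 0$ ($O = 0 \cdot 118 \cdot 127 = 0 \cdot 127 = 0$)
$v - O = - \frac{4968738405495}{13308659} - 0 = - \frac{4968738405495}{13308659} + 0 = - \frac{4968738405495}{13308659}$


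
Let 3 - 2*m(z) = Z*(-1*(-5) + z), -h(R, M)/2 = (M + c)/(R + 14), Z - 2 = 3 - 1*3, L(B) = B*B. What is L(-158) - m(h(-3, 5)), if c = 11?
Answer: 549221/22 ≈ 24965.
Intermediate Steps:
L(B) = B²
Z = 2 (Z = 2 + (3 - 1*3) = 2 + (3 - 3) = 2 + 0 = 2)
h(R, M) = -2*(11 + M)/(14 + R) (h(R, M) = -2*(M + 11)/(R + 14) = -2*(11 + M)/(14 + R))
m(z) = -7/2 - z (m(z) = 3/2 - (-1*(-5) + z) = 3/2 - (5 + z) = 3/2 - (10 + 2*z)/2 = 3/2 + (-5 - z) = -7/2 - z)
L(-158) - m(h(-3, 5)) = (-158)² - (-7/2 - 2*(-11 - 1*5)/(14 - 3)) = 24964 - (-7/2 - 2*(-11 - 5)/11) = 24964 - (-7/2 - 2*(-16)/11) = 24964 - (-7/2 - 1*(-32/11)) = 24964 - (-7/2 + 32/11) = 24964 - 1*(-13/22) = 24964 + 13/22 = 549221/22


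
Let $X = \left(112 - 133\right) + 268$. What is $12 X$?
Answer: $2964$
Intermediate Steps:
$X = 247$ ($X = -21 + 268 = 247$)
$12 X = 12 \cdot 247 = 2964$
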